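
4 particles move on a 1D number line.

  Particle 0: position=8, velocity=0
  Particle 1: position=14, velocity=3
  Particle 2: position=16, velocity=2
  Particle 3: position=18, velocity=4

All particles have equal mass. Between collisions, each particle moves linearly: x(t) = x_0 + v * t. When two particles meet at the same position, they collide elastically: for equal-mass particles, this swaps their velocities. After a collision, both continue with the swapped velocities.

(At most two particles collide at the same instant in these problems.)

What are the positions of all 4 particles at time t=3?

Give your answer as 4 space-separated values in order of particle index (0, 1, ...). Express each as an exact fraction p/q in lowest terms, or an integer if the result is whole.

Answer: 8 22 23 30

Derivation:
Collision at t=2: particles 1 and 2 swap velocities; positions: p0=8 p1=20 p2=20 p3=26; velocities now: v0=0 v1=2 v2=3 v3=4
Advance to t=3 (no further collisions before then); velocities: v0=0 v1=2 v2=3 v3=4; positions = 8 22 23 30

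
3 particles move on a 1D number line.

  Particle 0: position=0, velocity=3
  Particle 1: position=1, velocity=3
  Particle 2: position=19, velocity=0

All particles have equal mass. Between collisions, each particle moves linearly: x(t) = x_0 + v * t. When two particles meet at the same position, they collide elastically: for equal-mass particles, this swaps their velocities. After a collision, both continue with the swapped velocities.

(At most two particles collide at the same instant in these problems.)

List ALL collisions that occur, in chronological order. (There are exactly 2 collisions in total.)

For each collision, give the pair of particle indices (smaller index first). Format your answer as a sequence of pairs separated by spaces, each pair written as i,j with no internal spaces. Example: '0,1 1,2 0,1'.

Collision at t=6: particles 1 and 2 swap velocities; positions: p0=18 p1=19 p2=19; velocities now: v0=3 v1=0 v2=3
Collision at t=19/3: particles 0 and 1 swap velocities; positions: p0=19 p1=19 p2=20; velocities now: v0=0 v1=3 v2=3

Answer: 1,2 0,1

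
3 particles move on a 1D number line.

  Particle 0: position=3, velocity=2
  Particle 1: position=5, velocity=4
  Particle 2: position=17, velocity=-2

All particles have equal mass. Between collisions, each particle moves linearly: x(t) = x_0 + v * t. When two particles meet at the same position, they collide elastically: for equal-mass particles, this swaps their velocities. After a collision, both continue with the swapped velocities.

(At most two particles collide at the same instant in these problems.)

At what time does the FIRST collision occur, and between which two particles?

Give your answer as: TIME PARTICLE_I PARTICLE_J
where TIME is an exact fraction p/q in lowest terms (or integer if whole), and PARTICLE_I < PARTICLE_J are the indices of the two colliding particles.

Pair (0,1): pos 3,5 vel 2,4 -> not approaching (rel speed -2 <= 0)
Pair (1,2): pos 5,17 vel 4,-2 -> gap=12, closing at 6/unit, collide at t=2
Earliest collision: t=2 between 1 and 2

Answer: 2 1 2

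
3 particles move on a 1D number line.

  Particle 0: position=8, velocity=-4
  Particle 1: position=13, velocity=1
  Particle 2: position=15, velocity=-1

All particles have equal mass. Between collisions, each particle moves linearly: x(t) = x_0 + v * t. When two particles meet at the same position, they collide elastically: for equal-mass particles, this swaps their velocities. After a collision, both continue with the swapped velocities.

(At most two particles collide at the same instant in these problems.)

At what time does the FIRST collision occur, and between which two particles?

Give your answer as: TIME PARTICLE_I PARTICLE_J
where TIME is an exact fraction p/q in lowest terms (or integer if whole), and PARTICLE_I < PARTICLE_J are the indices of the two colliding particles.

Pair (0,1): pos 8,13 vel -4,1 -> not approaching (rel speed -5 <= 0)
Pair (1,2): pos 13,15 vel 1,-1 -> gap=2, closing at 2/unit, collide at t=1
Earliest collision: t=1 between 1 and 2

Answer: 1 1 2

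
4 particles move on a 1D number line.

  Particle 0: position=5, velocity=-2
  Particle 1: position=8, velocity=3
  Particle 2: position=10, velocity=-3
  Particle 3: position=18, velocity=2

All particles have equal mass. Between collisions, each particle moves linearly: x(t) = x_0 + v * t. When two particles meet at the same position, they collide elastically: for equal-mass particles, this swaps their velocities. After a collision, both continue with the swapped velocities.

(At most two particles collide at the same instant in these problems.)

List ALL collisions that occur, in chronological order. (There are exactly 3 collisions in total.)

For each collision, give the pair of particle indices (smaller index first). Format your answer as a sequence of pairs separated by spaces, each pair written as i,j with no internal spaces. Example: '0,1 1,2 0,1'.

Collision at t=1/3: particles 1 and 2 swap velocities; positions: p0=13/3 p1=9 p2=9 p3=56/3; velocities now: v0=-2 v1=-3 v2=3 v3=2
Collision at t=5: particles 0 and 1 swap velocities; positions: p0=-5 p1=-5 p2=23 p3=28; velocities now: v0=-3 v1=-2 v2=3 v3=2
Collision at t=10: particles 2 and 3 swap velocities; positions: p0=-20 p1=-15 p2=38 p3=38; velocities now: v0=-3 v1=-2 v2=2 v3=3

Answer: 1,2 0,1 2,3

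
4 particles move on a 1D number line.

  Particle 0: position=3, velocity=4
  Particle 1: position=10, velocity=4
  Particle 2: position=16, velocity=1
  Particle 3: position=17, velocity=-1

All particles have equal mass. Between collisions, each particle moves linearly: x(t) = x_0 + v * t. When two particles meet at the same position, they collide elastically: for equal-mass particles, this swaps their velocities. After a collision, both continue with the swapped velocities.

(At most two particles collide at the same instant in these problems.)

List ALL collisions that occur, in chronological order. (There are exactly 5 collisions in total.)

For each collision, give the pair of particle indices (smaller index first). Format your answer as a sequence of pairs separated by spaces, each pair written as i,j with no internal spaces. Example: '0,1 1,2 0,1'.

Collision at t=1/2: particles 2 and 3 swap velocities; positions: p0=5 p1=12 p2=33/2 p3=33/2; velocities now: v0=4 v1=4 v2=-1 v3=1
Collision at t=7/5: particles 1 and 2 swap velocities; positions: p0=43/5 p1=78/5 p2=78/5 p3=87/5; velocities now: v0=4 v1=-1 v2=4 v3=1
Collision at t=2: particles 2 and 3 swap velocities; positions: p0=11 p1=15 p2=18 p3=18; velocities now: v0=4 v1=-1 v2=1 v3=4
Collision at t=14/5: particles 0 and 1 swap velocities; positions: p0=71/5 p1=71/5 p2=94/5 p3=106/5; velocities now: v0=-1 v1=4 v2=1 v3=4
Collision at t=13/3: particles 1 and 2 swap velocities; positions: p0=38/3 p1=61/3 p2=61/3 p3=82/3; velocities now: v0=-1 v1=1 v2=4 v3=4

Answer: 2,3 1,2 2,3 0,1 1,2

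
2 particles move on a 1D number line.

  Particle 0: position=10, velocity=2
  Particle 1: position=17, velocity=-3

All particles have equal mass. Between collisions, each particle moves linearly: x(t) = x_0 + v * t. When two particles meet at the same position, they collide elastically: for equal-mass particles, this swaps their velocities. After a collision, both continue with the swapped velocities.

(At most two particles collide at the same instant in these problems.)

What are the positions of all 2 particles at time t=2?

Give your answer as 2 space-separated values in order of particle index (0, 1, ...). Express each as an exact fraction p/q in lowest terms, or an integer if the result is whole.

Collision at t=7/5: particles 0 and 1 swap velocities; positions: p0=64/5 p1=64/5; velocities now: v0=-3 v1=2
Advance to t=2 (no further collisions before then); velocities: v0=-3 v1=2; positions = 11 14

Answer: 11 14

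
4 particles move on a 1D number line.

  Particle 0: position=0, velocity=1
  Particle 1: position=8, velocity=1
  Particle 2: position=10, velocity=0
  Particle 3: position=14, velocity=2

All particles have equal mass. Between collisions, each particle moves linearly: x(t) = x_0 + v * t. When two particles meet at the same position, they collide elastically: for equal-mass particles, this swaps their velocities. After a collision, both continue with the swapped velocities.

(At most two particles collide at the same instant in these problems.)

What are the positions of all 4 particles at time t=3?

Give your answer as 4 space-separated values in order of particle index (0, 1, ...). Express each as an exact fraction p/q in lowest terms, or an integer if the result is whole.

Answer: 3 10 11 20

Derivation:
Collision at t=2: particles 1 and 2 swap velocities; positions: p0=2 p1=10 p2=10 p3=18; velocities now: v0=1 v1=0 v2=1 v3=2
Advance to t=3 (no further collisions before then); velocities: v0=1 v1=0 v2=1 v3=2; positions = 3 10 11 20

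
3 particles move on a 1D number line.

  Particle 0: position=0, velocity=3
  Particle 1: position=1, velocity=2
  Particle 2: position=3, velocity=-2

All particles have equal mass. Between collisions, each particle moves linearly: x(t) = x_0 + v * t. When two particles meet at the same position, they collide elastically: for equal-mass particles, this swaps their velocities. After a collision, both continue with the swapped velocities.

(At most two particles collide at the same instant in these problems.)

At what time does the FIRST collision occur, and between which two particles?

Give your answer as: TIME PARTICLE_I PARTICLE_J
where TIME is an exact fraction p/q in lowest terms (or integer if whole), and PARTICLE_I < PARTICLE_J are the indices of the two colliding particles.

Answer: 1/2 1 2

Derivation:
Pair (0,1): pos 0,1 vel 3,2 -> gap=1, closing at 1/unit, collide at t=1
Pair (1,2): pos 1,3 vel 2,-2 -> gap=2, closing at 4/unit, collide at t=1/2
Earliest collision: t=1/2 between 1 and 2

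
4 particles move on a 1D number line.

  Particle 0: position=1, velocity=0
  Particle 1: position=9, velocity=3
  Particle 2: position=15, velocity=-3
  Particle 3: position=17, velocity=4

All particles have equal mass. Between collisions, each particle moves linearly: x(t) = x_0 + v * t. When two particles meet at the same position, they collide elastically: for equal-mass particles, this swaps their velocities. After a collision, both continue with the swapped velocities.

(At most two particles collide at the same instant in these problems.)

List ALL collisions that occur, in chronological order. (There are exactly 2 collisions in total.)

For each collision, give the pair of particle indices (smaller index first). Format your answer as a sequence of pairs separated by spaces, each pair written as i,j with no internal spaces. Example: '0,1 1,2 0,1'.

Answer: 1,2 0,1

Derivation:
Collision at t=1: particles 1 and 2 swap velocities; positions: p0=1 p1=12 p2=12 p3=21; velocities now: v0=0 v1=-3 v2=3 v3=4
Collision at t=14/3: particles 0 and 1 swap velocities; positions: p0=1 p1=1 p2=23 p3=107/3; velocities now: v0=-3 v1=0 v2=3 v3=4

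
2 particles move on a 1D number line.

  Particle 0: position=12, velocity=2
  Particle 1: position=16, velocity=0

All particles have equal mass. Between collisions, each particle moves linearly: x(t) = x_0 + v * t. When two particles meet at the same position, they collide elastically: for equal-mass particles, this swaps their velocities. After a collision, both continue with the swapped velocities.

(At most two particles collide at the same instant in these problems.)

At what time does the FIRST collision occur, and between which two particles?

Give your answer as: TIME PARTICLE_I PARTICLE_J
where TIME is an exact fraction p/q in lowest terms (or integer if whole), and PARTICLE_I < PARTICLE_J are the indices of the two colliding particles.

Pair (0,1): pos 12,16 vel 2,0 -> gap=4, closing at 2/unit, collide at t=2
Earliest collision: t=2 between 0 and 1

Answer: 2 0 1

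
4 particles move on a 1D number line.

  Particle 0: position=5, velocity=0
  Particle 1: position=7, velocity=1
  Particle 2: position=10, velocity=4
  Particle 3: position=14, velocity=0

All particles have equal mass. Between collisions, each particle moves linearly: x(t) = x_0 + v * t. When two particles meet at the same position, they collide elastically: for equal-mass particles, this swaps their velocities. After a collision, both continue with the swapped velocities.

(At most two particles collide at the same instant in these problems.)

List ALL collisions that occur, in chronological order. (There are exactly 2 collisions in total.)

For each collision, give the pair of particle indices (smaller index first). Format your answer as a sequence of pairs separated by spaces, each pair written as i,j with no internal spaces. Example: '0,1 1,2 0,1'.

Answer: 2,3 1,2

Derivation:
Collision at t=1: particles 2 and 3 swap velocities; positions: p0=5 p1=8 p2=14 p3=14; velocities now: v0=0 v1=1 v2=0 v3=4
Collision at t=7: particles 1 and 2 swap velocities; positions: p0=5 p1=14 p2=14 p3=38; velocities now: v0=0 v1=0 v2=1 v3=4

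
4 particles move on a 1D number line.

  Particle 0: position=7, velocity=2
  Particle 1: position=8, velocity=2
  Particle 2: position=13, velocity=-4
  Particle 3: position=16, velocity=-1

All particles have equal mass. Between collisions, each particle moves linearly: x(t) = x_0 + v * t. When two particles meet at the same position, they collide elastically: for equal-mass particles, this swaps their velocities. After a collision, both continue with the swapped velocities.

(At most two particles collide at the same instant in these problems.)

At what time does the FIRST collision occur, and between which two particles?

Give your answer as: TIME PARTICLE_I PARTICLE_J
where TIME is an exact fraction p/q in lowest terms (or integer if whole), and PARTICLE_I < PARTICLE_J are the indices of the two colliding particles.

Pair (0,1): pos 7,8 vel 2,2 -> not approaching (rel speed 0 <= 0)
Pair (1,2): pos 8,13 vel 2,-4 -> gap=5, closing at 6/unit, collide at t=5/6
Pair (2,3): pos 13,16 vel -4,-1 -> not approaching (rel speed -3 <= 0)
Earliest collision: t=5/6 between 1 and 2

Answer: 5/6 1 2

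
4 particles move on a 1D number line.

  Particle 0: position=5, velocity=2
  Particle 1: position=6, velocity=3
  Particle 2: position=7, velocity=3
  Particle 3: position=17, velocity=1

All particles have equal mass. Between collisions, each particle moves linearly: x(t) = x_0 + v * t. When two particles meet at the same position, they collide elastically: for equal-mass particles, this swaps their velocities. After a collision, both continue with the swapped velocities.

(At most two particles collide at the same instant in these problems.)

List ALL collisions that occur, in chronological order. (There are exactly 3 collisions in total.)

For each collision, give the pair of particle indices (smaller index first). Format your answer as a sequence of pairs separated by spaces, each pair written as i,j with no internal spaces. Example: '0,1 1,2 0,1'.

Answer: 2,3 1,2 0,1

Derivation:
Collision at t=5: particles 2 and 3 swap velocities; positions: p0=15 p1=21 p2=22 p3=22; velocities now: v0=2 v1=3 v2=1 v3=3
Collision at t=11/2: particles 1 and 2 swap velocities; positions: p0=16 p1=45/2 p2=45/2 p3=47/2; velocities now: v0=2 v1=1 v2=3 v3=3
Collision at t=12: particles 0 and 1 swap velocities; positions: p0=29 p1=29 p2=42 p3=43; velocities now: v0=1 v1=2 v2=3 v3=3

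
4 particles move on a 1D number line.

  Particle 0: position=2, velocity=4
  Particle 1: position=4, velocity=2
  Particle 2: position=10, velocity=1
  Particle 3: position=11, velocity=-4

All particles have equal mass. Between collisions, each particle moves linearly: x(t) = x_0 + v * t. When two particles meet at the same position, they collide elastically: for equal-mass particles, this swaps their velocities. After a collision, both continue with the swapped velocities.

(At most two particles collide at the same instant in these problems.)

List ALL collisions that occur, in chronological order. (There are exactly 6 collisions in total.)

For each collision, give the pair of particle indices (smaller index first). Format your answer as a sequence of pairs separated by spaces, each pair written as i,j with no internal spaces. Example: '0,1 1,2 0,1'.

Collision at t=1/5: particles 2 and 3 swap velocities; positions: p0=14/5 p1=22/5 p2=51/5 p3=51/5; velocities now: v0=4 v1=2 v2=-4 v3=1
Collision at t=1: particles 0 and 1 swap velocities; positions: p0=6 p1=6 p2=7 p3=11; velocities now: v0=2 v1=4 v2=-4 v3=1
Collision at t=9/8: particles 1 and 2 swap velocities; positions: p0=25/4 p1=13/2 p2=13/2 p3=89/8; velocities now: v0=2 v1=-4 v2=4 v3=1
Collision at t=7/6: particles 0 and 1 swap velocities; positions: p0=19/3 p1=19/3 p2=20/3 p3=67/6; velocities now: v0=-4 v1=2 v2=4 v3=1
Collision at t=8/3: particles 2 and 3 swap velocities; positions: p0=1/3 p1=28/3 p2=38/3 p3=38/3; velocities now: v0=-4 v1=2 v2=1 v3=4
Collision at t=6: particles 1 and 2 swap velocities; positions: p0=-13 p1=16 p2=16 p3=26; velocities now: v0=-4 v1=1 v2=2 v3=4

Answer: 2,3 0,1 1,2 0,1 2,3 1,2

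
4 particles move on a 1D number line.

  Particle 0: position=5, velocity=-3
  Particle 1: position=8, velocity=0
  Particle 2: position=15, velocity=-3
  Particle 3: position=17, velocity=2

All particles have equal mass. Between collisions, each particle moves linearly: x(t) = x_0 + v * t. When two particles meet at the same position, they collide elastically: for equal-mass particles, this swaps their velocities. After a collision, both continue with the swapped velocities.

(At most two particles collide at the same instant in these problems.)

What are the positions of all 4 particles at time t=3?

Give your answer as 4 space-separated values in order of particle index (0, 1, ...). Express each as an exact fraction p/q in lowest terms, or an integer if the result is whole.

Answer: -4 6 8 23

Derivation:
Collision at t=7/3: particles 1 and 2 swap velocities; positions: p0=-2 p1=8 p2=8 p3=65/3; velocities now: v0=-3 v1=-3 v2=0 v3=2
Advance to t=3 (no further collisions before then); velocities: v0=-3 v1=-3 v2=0 v3=2; positions = -4 6 8 23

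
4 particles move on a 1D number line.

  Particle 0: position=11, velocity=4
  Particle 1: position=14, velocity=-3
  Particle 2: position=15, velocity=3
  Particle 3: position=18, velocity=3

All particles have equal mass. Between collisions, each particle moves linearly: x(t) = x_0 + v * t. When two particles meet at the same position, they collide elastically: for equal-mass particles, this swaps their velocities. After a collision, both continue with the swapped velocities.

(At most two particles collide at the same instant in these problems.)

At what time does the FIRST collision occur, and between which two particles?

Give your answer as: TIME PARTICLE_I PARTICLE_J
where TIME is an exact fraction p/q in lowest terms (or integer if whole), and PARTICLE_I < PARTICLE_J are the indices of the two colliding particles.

Pair (0,1): pos 11,14 vel 4,-3 -> gap=3, closing at 7/unit, collide at t=3/7
Pair (1,2): pos 14,15 vel -3,3 -> not approaching (rel speed -6 <= 0)
Pair (2,3): pos 15,18 vel 3,3 -> not approaching (rel speed 0 <= 0)
Earliest collision: t=3/7 between 0 and 1

Answer: 3/7 0 1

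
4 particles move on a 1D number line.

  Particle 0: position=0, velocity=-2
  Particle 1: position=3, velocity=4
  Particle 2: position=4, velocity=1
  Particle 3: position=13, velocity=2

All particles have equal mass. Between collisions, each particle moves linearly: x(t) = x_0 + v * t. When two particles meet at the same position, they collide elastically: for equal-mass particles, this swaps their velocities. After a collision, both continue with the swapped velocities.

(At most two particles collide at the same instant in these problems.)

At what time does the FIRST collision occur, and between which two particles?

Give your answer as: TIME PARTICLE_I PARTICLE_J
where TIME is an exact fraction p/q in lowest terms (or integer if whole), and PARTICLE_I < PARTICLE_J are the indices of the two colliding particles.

Pair (0,1): pos 0,3 vel -2,4 -> not approaching (rel speed -6 <= 0)
Pair (1,2): pos 3,4 vel 4,1 -> gap=1, closing at 3/unit, collide at t=1/3
Pair (2,3): pos 4,13 vel 1,2 -> not approaching (rel speed -1 <= 0)
Earliest collision: t=1/3 between 1 and 2

Answer: 1/3 1 2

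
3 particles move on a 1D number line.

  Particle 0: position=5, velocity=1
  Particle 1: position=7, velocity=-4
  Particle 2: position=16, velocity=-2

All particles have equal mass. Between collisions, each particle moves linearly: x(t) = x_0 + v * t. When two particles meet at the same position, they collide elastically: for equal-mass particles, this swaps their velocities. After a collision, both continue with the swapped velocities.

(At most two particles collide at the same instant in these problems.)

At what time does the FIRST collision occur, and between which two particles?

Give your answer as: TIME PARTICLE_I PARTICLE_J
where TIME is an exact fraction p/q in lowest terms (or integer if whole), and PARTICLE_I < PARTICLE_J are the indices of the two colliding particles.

Pair (0,1): pos 5,7 vel 1,-4 -> gap=2, closing at 5/unit, collide at t=2/5
Pair (1,2): pos 7,16 vel -4,-2 -> not approaching (rel speed -2 <= 0)
Earliest collision: t=2/5 between 0 and 1

Answer: 2/5 0 1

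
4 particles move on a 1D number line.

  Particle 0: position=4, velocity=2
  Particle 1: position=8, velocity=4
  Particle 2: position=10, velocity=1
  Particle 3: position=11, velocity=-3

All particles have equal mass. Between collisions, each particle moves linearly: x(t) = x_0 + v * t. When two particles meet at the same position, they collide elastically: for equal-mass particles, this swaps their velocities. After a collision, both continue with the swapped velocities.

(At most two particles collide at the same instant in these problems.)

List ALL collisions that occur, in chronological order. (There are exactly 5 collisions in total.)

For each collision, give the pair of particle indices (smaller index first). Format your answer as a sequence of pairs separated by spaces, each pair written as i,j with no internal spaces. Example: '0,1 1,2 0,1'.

Answer: 2,3 1,2 2,3 0,1 1,2

Derivation:
Collision at t=1/4: particles 2 and 3 swap velocities; positions: p0=9/2 p1=9 p2=41/4 p3=41/4; velocities now: v0=2 v1=4 v2=-3 v3=1
Collision at t=3/7: particles 1 and 2 swap velocities; positions: p0=34/7 p1=68/7 p2=68/7 p3=73/7; velocities now: v0=2 v1=-3 v2=4 v3=1
Collision at t=2/3: particles 2 and 3 swap velocities; positions: p0=16/3 p1=9 p2=32/3 p3=32/3; velocities now: v0=2 v1=-3 v2=1 v3=4
Collision at t=7/5: particles 0 and 1 swap velocities; positions: p0=34/5 p1=34/5 p2=57/5 p3=68/5; velocities now: v0=-3 v1=2 v2=1 v3=4
Collision at t=6: particles 1 and 2 swap velocities; positions: p0=-7 p1=16 p2=16 p3=32; velocities now: v0=-3 v1=1 v2=2 v3=4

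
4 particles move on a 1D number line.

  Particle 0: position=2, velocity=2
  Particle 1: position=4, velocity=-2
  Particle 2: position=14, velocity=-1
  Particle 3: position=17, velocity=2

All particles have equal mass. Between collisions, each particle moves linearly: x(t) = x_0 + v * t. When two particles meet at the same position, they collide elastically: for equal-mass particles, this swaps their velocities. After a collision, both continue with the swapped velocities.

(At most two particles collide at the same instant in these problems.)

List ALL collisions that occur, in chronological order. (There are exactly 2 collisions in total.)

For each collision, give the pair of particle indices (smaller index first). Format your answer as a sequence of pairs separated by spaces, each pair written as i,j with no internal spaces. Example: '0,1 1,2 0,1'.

Answer: 0,1 1,2

Derivation:
Collision at t=1/2: particles 0 and 1 swap velocities; positions: p0=3 p1=3 p2=27/2 p3=18; velocities now: v0=-2 v1=2 v2=-1 v3=2
Collision at t=4: particles 1 and 2 swap velocities; positions: p0=-4 p1=10 p2=10 p3=25; velocities now: v0=-2 v1=-1 v2=2 v3=2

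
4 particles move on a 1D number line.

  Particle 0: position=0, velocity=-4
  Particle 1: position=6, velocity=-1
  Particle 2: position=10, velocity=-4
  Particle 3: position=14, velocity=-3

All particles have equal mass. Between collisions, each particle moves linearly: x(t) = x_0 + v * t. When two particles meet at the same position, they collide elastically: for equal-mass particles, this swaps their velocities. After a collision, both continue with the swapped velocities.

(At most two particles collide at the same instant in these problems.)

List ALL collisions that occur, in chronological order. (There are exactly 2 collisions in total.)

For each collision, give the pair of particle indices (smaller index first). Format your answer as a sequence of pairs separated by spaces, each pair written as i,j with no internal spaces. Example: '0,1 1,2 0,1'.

Answer: 1,2 2,3

Derivation:
Collision at t=4/3: particles 1 and 2 swap velocities; positions: p0=-16/3 p1=14/3 p2=14/3 p3=10; velocities now: v0=-4 v1=-4 v2=-1 v3=-3
Collision at t=4: particles 2 and 3 swap velocities; positions: p0=-16 p1=-6 p2=2 p3=2; velocities now: v0=-4 v1=-4 v2=-3 v3=-1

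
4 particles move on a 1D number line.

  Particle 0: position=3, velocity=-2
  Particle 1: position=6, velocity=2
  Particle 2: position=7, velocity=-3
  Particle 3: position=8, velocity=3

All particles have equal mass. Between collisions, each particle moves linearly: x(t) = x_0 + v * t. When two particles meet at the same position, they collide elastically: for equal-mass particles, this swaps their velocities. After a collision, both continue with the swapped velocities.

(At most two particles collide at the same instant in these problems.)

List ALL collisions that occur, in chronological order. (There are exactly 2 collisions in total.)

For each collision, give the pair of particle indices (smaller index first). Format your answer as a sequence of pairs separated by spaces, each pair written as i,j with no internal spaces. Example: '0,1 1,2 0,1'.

Answer: 1,2 0,1

Derivation:
Collision at t=1/5: particles 1 and 2 swap velocities; positions: p0=13/5 p1=32/5 p2=32/5 p3=43/5; velocities now: v0=-2 v1=-3 v2=2 v3=3
Collision at t=4: particles 0 and 1 swap velocities; positions: p0=-5 p1=-5 p2=14 p3=20; velocities now: v0=-3 v1=-2 v2=2 v3=3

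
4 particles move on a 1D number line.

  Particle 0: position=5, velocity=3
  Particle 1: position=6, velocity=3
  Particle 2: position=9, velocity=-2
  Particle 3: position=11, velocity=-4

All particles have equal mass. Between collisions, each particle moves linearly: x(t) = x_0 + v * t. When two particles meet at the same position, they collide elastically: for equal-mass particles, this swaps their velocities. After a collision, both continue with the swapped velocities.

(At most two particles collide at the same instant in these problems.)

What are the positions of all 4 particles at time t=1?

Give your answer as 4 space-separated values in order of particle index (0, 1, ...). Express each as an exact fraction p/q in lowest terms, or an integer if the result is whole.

Answer: 7 7 8 9

Derivation:
Collision at t=3/5: particles 1 and 2 swap velocities; positions: p0=34/5 p1=39/5 p2=39/5 p3=43/5; velocities now: v0=3 v1=-2 v2=3 v3=-4
Collision at t=5/7: particles 2 and 3 swap velocities; positions: p0=50/7 p1=53/7 p2=57/7 p3=57/7; velocities now: v0=3 v1=-2 v2=-4 v3=3
Collision at t=4/5: particles 0 and 1 swap velocities; positions: p0=37/5 p1=37/5 p2=39/5 p3=42/5; velocities now: v0=-2 v1=3 v2=-4 v3=3
Collision at t=6/7: particles 1 and 2 swap velocities; positions: p0=51/7 p1=53/7 p2=53/7 p3=60/7; velocities now: v0=-2 v1=-4 v2=3 v3=3
Collision at t=1: particles 0 and 1 swap velocities; positions: p0=7 p1=7 p2=8 p3=9; velocities now: v0=-4 v1=-2 v2=3 v3=3
Advance to t=1 (no further collisions before then); velocities: v0=-4 v1=-2 v2=3 v3=3; positions = 7 7 8 9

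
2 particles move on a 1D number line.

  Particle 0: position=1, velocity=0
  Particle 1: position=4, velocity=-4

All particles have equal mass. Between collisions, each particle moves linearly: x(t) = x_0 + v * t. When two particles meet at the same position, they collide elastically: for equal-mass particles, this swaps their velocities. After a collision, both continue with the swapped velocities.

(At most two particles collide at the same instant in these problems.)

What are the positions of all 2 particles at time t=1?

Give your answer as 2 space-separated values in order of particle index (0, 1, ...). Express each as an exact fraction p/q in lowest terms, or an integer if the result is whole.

Answer: 0 1

Derivation:
Collision at t=3/4: particles 0 and 1 swap velocities; positions: p0=1 p1=1; velocities now: v0=-4 v1=0
Advance to t=1 (no further collisions before then); velocities: v0=-4 v1=0; positions = 0 1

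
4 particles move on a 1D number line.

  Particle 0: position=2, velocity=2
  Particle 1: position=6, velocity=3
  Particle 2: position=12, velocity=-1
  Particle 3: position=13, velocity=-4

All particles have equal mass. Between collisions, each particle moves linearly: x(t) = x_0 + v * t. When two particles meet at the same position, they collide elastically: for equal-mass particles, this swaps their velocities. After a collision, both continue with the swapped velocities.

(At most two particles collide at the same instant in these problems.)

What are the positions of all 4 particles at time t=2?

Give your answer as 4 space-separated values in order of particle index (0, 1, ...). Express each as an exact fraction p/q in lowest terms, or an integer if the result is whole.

Collision at t=1/3: particles 2 and 3 swap velocities; positions: p0=8/3 p1=7 p2=35/3 p3=35/3; velocities now: v0=2 v1=3 v2=-4 v3=-1
Collision at t=1: particles 1 and 2 swap velocities; positions: p0=4 p1=9 p2=9 p3=11; velocities now: v0=2 v1=-4 v2=3 v3=-1
Collision at t=3/2: particles 2 and 3 swap velocities; positions: p0=5 p1=7 p2=21/2 p3=21/2; velocities now: v0=2 v1=-4 v2=-1 v3=3
Collision at t=11/6: particles 0 and 1 swap velocities; positions: p0=17/3 p1=17/3 p2=61/6 p3=23/2; velocities now: v0=-4 v1=2 v2=-1 v3=3
Advance to t=2 (no further collisions before then); velocities: v0=-4 v1=2 v2=-1 v3=3; positions = 5 6 10 12

Answer: 5 6 10 12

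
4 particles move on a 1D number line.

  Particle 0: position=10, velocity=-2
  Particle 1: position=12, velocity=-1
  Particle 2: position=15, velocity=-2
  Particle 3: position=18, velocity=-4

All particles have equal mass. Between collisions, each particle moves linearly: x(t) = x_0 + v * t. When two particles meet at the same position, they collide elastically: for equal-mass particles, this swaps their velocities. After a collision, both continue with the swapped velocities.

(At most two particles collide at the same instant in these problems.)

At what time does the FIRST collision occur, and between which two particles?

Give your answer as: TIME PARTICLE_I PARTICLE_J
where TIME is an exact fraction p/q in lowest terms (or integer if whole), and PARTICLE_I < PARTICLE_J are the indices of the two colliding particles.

Pair (0,1): pos 10,12 vel -2,-1 -> not approaching (rel speed -1 <= 0)
Pair (1,2): pos 12,15 vel -1,-2 -> gap=3, closing at 1/unit, collide at t=3
Pair (2,3): pos 15,18 vel -2,-4 -> gap=3, closing at 2/unit, collide at t=3/2
Earliest collision: t=3/2 between 2 and 3

Answer: 3/2 2 3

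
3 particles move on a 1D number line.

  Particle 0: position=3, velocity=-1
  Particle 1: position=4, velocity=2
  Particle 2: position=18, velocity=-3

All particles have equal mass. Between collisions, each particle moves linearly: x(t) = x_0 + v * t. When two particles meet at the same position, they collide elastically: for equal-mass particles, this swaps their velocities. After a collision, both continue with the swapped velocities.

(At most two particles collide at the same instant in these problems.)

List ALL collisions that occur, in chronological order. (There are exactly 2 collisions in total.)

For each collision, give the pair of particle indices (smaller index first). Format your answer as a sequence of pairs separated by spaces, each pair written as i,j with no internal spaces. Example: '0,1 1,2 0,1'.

Collision at t=14/5: particles 1 and 2 swap velocities; positions: p0=1/5 p1=48/5 p2=48/5; velocities now: v0=-1 v1=-3 v2=2
Collision at t=15/2: particles 0 and 1 swap velocities; positions: p0=-9/2 p1=-9/2 p2=19; velocities now: v0=-3 v1=-1 v2=2

Answer: 1,2 0,1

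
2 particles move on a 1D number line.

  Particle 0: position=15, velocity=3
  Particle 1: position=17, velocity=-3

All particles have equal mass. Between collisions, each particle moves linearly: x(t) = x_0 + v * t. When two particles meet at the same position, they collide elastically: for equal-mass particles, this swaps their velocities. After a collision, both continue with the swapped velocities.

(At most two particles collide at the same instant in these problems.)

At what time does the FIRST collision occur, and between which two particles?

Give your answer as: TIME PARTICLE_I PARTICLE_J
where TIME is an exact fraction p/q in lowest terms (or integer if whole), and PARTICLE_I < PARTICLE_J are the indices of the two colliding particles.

Answer: 1/3 0 1

Derivation:
Pair (0,1): pos 15,17 vel 3,-3 -> gap=2, closing at 6/unit, collide at t=1/3
Earliest collision: t=1/3 between 0 and 1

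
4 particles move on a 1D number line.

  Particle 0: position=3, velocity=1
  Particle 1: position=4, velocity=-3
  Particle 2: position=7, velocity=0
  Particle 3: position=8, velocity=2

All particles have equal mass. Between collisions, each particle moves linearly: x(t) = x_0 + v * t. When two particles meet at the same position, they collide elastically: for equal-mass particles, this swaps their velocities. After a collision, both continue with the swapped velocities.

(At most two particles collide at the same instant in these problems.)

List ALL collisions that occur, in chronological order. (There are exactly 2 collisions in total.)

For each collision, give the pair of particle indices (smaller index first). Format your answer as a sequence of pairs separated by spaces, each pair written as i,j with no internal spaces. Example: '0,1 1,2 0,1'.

Answer: 0,1 1,2

Derivation:
Collision at t=1/4: particles 0 and 1 swap velocities; positions: p0=13/4 p1=13/4 p2=7 p3=17/2; velocities now: v0=-3 v1=1 v2=0 v3=2
Collision at t=4: particles 1 and 2 swap velocities; positions: p0=-8 p1=7 p2=7 p3=16; velocities now: v0=-3 v1=0 v2=1 v3=2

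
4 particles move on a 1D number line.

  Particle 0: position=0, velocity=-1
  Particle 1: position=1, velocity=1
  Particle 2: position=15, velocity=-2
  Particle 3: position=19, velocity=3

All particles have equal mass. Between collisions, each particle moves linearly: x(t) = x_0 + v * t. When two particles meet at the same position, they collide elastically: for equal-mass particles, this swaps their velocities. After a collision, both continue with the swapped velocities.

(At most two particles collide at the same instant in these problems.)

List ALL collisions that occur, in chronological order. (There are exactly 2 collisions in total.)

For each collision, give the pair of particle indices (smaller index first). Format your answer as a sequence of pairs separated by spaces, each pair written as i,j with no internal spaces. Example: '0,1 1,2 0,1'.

Answer: 1,2 0,1

Derivation:
Collision at t=14/3: particles 1 and 2 swap velocities; positions: p0=-14/3 p1=17/3 p2=17/3 p3=33; velocities now: v0=-1 v1=-2 v2=1 v3=3
Collision at t=15: particles 0 and 1 swap velocities; positions: p0=-15 p1=-15 p2=16 p3=64; velocities now: v0=-2 v1=-1 v2=1 v3=3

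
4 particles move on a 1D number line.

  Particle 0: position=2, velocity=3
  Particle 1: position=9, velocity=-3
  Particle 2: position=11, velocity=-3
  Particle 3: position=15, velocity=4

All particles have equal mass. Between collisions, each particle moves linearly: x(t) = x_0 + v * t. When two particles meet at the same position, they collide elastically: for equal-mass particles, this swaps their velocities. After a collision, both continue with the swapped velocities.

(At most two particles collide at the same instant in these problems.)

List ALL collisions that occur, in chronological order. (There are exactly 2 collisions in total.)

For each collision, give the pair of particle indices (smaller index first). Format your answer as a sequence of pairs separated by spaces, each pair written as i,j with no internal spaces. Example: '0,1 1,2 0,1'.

Collision at t=7/6: particles 0 and 1 swap velocities; positions: p0=11/2 p1=11/2 p2=15/2 p3=59/3; velocities now: v0=-3 v1=3 v2=-3 v3=4
Collision at t=3/2: particles 1 and 2 swap velocities; positions: p0=9/2 p1=13/2 p2=13/2 p3=21; velocities now: v0=-3 v1=-3 v2=3 v3=4

Answer: 0,1 1,2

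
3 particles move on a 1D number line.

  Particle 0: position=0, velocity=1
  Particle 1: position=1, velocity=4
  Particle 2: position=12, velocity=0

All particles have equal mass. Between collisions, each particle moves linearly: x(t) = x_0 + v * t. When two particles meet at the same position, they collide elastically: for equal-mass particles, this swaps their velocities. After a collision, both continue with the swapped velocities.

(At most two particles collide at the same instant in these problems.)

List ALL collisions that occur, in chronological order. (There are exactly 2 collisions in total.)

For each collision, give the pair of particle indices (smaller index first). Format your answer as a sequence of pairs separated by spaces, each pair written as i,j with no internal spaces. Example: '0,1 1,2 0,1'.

Collision at t=11/4: particles 1 and 2 swap velocities; positions: p0=11/4 p1=12 p2=12; velocities now: v0=1 v1=0 v2=4
Collision at t=12: particles 0 and 1 swap velocities; positions: p0=12 p1=12 p2=49; velocities now: v0=0 v1=1 v2=4

Answer: 1,2 0,1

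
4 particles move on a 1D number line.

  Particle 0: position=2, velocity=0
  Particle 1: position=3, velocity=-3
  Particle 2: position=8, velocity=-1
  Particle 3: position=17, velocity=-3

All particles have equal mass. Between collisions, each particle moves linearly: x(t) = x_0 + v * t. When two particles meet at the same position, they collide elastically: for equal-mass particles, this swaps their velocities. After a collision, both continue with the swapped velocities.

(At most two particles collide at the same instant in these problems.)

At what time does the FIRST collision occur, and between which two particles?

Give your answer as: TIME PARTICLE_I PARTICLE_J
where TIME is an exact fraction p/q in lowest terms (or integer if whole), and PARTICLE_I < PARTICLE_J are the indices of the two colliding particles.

Answer: 1/3 0 1

Derivation:
Pair (0,1): pos 2,3 vel 0,-3 -> gap=1, closing at 3/unit, collide at t=1/3
Pair (1,2): pos 3,8 vel -3,-1 -> not approaching (rel speed -2 <= 0)
Pair (2,3): pos 8,17 vel -1,-3 -> gap=9, closing at 2/unit, collide at t=9/2
Earliest collision: t=1/3 between 0 and 1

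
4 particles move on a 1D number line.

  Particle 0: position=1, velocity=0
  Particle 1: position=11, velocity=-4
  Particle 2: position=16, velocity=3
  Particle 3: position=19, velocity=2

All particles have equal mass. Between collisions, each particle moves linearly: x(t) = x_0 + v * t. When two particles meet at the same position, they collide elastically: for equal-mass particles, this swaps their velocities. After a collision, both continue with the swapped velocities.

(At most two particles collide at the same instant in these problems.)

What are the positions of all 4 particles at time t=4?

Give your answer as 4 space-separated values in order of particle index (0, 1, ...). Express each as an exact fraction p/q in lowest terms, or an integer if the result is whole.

Answer: -5 1 27 28

Derivation:
Collision at t=5/2: particles 0 and 1 swap velocities; positions: p0=1 p1=1 p2=47/2 p3=24; velocities now: v0=-4 v1=0 v2=3 v3=2
Collision at t=3: particles 2 and 3 swap velocities; positions: p0=-1 p1=1 p2=25 p3=25; velocities now: v0=-4 v1=0 v2=2 v3=3
Advance to t=4 (no further collisions before then); velocities: v0=-4 v1=0 v2=2 v3=3; positions = -5 1 27 28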